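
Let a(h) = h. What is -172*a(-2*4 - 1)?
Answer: 1548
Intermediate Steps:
-172*a(-2*4 - 1) = -172*(-2*4 - 1) = -172*(-8 - 1) = -172*(-9) = 1548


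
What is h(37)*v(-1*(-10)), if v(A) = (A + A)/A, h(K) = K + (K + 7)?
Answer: 162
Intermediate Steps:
h(K) = 7 + 2*K (h(K) = K + (7 + K) = 7 + 2*K)
v(A) = 2 (v(A) = (2*A)/A = 2)
h(37)*v(-1*(-10)) = (7 + 2*37)*2 = (7 + 74)*2 = 81*2 = 162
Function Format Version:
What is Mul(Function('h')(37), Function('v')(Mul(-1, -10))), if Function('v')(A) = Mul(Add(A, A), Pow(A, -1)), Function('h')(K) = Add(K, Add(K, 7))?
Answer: 162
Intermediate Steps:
Function('h')(K) = Add(7, Mul(2, K)) (Function('h')(K) = Add(K, Add(7, K)) = Add(7, Mul(2, K)))
Function('v')(A) = 2 (Function('v')(A) = Mul(Mul(2, A), Pow(A, -1)) = 2)
Mul(Function('h')(37), Function('v')(Mul(-1, -10))) = Mul(Add(7, Mul(2, 37)), 2) = Mul(Add(7, 74), 2) = Mul(81, 2) = 162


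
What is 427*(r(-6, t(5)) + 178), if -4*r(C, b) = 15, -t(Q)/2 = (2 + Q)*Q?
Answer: 297619/4 ≈ 74405.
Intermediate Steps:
t(Q) = -2*Q*(2 + Q) (t(Q) = -2*(2 + Q)*Q = -2*Q*(2 + Q))
r(C, b) = -15/4 (r(C, b) = -1/4*15 = -15/4)
427*(r(-6, t(5)) + 178) = 427*(-15/4 + 178) = 427*(697/4) = 297619/4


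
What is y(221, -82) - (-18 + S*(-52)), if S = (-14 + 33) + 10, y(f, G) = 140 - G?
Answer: 1748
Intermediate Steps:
S = 29 (S = 19 + 10 = 29)
y(221, -82) - (-18 + S*(-52)) = (140 - 1*(-82)) - (-18 + 29*(-52)) = (140 + 82) - (-18 - 1508) = 222 - 1*(-1526) = 222 + 1526 = 1748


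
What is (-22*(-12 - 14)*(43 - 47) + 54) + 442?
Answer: -1792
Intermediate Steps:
(-22*(-12 - 14)*(43 - 47) + 54) + 442 = (-(-572)*(-4) + 54) + 442 = (-22*104 + 54) + 442 = (-2288 + 54) + 442 = -2234 + 442 = -1792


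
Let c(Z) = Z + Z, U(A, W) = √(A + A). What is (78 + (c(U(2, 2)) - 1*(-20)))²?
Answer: 10404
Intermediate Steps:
U(A, W) = √2*√A (U(A, W) = √(2*A) = √2*√A)
c(Z) = 2*Z
(78 + (c(U(2, 2)) - 1*(-20)))² = (78 + (2*(√2*√2) - 1*(-20)))² = (78 + (2*2 + 20))² = (78 + (4 + 20))² = (78 + 24)² = 102² = 10404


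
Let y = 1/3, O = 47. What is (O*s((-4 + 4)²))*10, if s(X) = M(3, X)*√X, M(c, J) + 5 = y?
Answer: 0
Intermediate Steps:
y = ⅓ ≈ 0.33333
M(c, J) = -14/3 (M(c, J) = -5 + ⅓ = -14/3)
s(X) = -14*√X/3
(O*s((-4 + 4)²))*10 = (47*(-14*√((-4 + 4)²)/3))*10 = (47*(-14*√(0²)/3))*10 = (47*(-14*√0/3))*10 = (47*(-14/3*0))*10 = (47*0)*10 = 0*10 = 0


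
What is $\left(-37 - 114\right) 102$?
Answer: $-15402$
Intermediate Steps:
$\left(-37 - 114\right) 102 = \left(-151\right) 102 = -15402$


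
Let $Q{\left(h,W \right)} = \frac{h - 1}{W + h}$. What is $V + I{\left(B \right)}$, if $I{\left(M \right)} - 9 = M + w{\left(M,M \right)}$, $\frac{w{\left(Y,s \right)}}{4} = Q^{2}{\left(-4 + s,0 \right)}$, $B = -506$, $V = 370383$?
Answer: $\frac{24052098271}{65025} \approx 3.6989 \cdot 10^{5}$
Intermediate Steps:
$Q{\left(h,W \right)} = \frac{-1 + h}{W + h}$
$w{\left(Y,s \right)} = \frac{4 \left(-5 + s\right)^{2}}{\left(-4 + s\right)^{2}}$ ($w{\left(Y,s \right)} = 4 \left(\frac{-1 + \left(-4 + s\right)}{0 + \left(-4 + s\right)}\right)^{2} = 4 \left(\frac{-5 + s}{-4 + s}\right)^{2} = 4 \frac{\left(-5 + s\right)^{2}}{\left(-4 + s\right)^{2}} = \frac{4 \left(-5 + s\right)^{2}}{\left(-4 + s\right)^{2}}$)
$I{\left(M \right)} = 9 + M + \frac{4 \left(-5 + M\right)^{2}}{\left(-4 + M\right)^{2}}$ ($I{\left(M \right)} = 9 + \left(M + \frac{4 \left(-5 + M\right)^{2}}{\left(-4 + M\right)^{2}}\right) = 9 + M + \frac{4 \left(-5 + M\right)^{2}}{\left(-4 + M\right)^{2}}$)
$V + I{\left(B \right)} = 370383 + \left(9 - 506 + \frac{4 \left(-5 - 506\right)^{2}}{\left(-4 - 506\right)^{2}}\right) = 370383 + \left(9 - 506 + \frac{4 \left(-511\right)^{2}}{260100}\right) = 370383 + \left(9 - 506 + 4 \cdot 261121 \cdot \frac{1}{260100}\right) = 370383 + \left(9 - 506 + \frac{261121}{65025}\right) = 370383 - \frac{32056304}{65025} = \frac{24052098271}{65025}$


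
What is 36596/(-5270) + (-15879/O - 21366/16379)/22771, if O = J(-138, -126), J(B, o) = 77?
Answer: -47834445436529/6879361725005 ≈ -6.9533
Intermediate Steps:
O = 77
36596/(-5270) + (-15879/O - 21366/16379)/22771 = 36596/(-5270) + (-15879/77 - 21366/16379)/22771 = 36596*(-1/5270) + (-15879*1/77 - 21366*1/16379)*(1/22771) = -18298/2635 + (-15879/77 - 21366/16379)*(1/22771) = -18298/2635 - 23793393/114653*1/22771 = -18298/2635 - 23793393/2610763463 = -47834445436529/6879361725005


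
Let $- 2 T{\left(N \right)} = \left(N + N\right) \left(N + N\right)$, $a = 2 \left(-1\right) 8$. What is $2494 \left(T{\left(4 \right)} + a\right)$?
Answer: $-119712$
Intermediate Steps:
$a = -16$ ($a = \left(-2\right) 8 = -16$)
$T{\left(N \right)} = - 2 N^{2}$ ($T{\left(N \right)} = - \frac{\left(N + N\right) \left(N + N\right)}{2} = - \frac{2 N 2 N}{2} = - \frac{4 N^{2}}{2} = - 2 N^{2}$)
$2494 \left(T{\left(4 \right)} + a\right) = 2494 \left(- 2 \cdot 4^{2} - 16\right) = 2494 \left(\left(-2\right) 16 - 16\right) = 2494 \left(-32 - 16\right) = 2494 \left(-48\right) = -119712$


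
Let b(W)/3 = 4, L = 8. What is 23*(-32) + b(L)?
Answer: -724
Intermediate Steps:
b(W) = 12 (b(W) = 3*4 = 12)
23*(-32) + b(L) = 23*(-32) + 12 = -736 + 12 = -724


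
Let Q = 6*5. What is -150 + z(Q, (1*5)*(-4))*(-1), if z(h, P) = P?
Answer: -130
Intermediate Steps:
Q = 30
-150 + z(Q, (1*5)*(-4))*(-1) = -150 + ((1*5)*(-4))*(-1) = -150 + (5*(-4))*(-1) = -150 - 20*(-1) = -150 + 20 = -130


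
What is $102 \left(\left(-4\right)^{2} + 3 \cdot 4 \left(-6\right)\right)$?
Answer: $-5712$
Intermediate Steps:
$102 \left(\left(-4\right)^{2} + 3 \cdot 4 \left(-6\right)\right) = 102 \left(16 + 12 \left(-6\right)\right) = 102 \left(16 - 72\right) = 102 \left(-56\right) = -5712$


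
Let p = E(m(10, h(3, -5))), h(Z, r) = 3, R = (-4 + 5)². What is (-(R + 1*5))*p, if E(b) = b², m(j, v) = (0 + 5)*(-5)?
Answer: -3750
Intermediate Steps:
R = 1 (R = 1² = 1)
m(j, v) = -25 (m(j, v) = 5*(-5) = -25)
p = 625 (p = (-25)² = 625)
(-(R + 1*5))*p = -(1 + 1*5)*625 = -(1 + 5)*625 = -1*6*625 = -6*625 = -3750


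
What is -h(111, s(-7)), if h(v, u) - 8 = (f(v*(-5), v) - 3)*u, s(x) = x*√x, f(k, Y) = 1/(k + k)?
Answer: -8 - 23317*I*√7/1110 ≈ -8.0 - 55.577*I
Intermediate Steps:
f(k, Y) = 1/(2*k)
s(x) = x^(3/2)
h(v, u) = 8 + u*(-3 - 1/(10*v)) (h(v, u) = 8 + (1/(2*((v*(-5)))) - 3)*u = 8 + (1/(2*((-5*v))) - 3)*u = 8 + ((-1/(5*v))/2 - 3)*u = 8 + (-1/(10*v) - 3)*u = 8 + (-3 - 1/(10*v))*u = 8 + u*(-3 - 1/(10*v)))
-h(111, s(-7)) = -(8 - (-21)*I*√7 - ⅒*(-7)^(3/2)/111) = -(8 - (-21)*I*√7 - ⅒*(-7*I*√7)*1/111) = -(8 + 21*I*√7 + 7*I*√7/1110) = -(8 + 23317*I*√7/1110) = -8 - 23317*I*√7/1110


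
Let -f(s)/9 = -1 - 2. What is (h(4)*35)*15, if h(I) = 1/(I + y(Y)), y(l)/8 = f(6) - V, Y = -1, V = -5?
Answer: 105/52 ≈ 2.0192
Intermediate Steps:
f(s) = 27 (f(s) = -9*(-1 - 2) = -9*(-3) = 27)
y(l) = 256 (y(l) = 8*(27 - 1*(-5)) = 8*(27 + 5) = 8*32 = 256)
h(I) = 1/(256 + I) (h(I) = 1/(I + 256) = 1/(256 + I))
(h(4)*35)*15 = (35/(256 + 4))*15 = (35/260)*15 = ((1/260)*35)*15 = (7/52)*15 = 105/52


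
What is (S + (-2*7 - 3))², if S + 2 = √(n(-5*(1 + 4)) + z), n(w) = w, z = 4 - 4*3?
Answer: (19 - I*√33)² ≈ 328.0 - 218.29*I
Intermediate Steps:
z = -8 (z = 4 - 12 = -8)
S = -2 + I*√33 (S = -2 + √(-5*(1 + 4) - 8) = -2 + √(-5*5 - 8) = -2 + √(-25 - 8) = -2 + √(-33) = -2 + I*√33 ≈ -2.0 + 5.7446*I)
(S + (-2*7 - 3))² = ((-2 + I*√33) + (-2*7 - 3))² = ((-2 + I*√33) + (-14 - 3))² = ((-2 + I*√33) - 17)² = (-19 + I*√33)²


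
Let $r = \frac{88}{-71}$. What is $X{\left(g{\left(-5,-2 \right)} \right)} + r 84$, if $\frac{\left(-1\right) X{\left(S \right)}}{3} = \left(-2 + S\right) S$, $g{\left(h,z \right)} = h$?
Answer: $- \frac{14847}{71} \approx -209.11$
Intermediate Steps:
$r = - \frac{88}{71}$ ($r = 88 \left(- \frac{1}{71}\right) = - \frac{88}{71} \approx -1.2394$)
$X{\left(S \right)} = - 3 S \left(-2 + S\right)$ ($X{\left(S \right)} = - 3 \left(-2 + S\right) S = - 3 S \left(-2 + S\right)$)
$X{\left(g{\left(-5,-2 \right)} \right)} + r 84 = 3 \left(-5\right) \left(2 - -5\right) - \frac{7392}{71} = 3 \left(-5\right) \left(2 + 5\right) - \frac{7392}{71} = 3 \left(-5\right) 7 - \frac{7392}{71} = -105 - \frac{7392}{71} = - \frac{14847}{71}$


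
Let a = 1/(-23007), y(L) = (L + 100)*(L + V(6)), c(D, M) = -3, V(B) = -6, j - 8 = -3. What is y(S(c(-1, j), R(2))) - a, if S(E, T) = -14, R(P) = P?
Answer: -39572039/23007 ≈ -1720.0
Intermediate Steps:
j = 5 (j = 8 - 3 = 5)
y(L) = (-6 + L)*(100 + L) (y(L) = (L + 100)*(L - 6) = (100 + L)*(-6 + L) = (-6 + L)*(100 + L))
a = -1/23007 ≈ -4.3465e-5
y(S(c(-1, j), R(2))) - a = (-600 + (-14)**2 + 94*(-14)) - 1*(-1/23007) = (-600 + 196 - 1316) + 1/23007 = -1720 + 1/23007 = -39572039/23007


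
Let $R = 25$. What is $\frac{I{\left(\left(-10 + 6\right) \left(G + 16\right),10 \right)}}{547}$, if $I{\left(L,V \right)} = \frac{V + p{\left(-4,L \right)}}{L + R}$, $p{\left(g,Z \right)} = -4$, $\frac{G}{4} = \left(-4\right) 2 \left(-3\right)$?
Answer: $- \frac{2}{77127} \approx -2.5931 \cdot 10^{-5}$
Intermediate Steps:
$G = 96$ ($G = 4 \left(-4\right) 2 \left(-3\right) = 4 \left(\left(-8\right) \left(-3\right)\right) = 4 \cdot 24 = 96$)
$I{\left(L,V \right)} = \frac{-4 + V}{25 + L}$ ($I{\left(L,V \right)} = \frac{V - 4}{L + 25} = \frac{-4 + V}{25 + L}$)
$\frac{I{\left(\left(-10 + 6\right) \left(G + 16\right),10 \right)}}{547} = \frac{\frac{1}{25 + \left(-10 + 6\right) \left(96 + 16\right)} \left(-4 + 10\right)}{547} = \frac{1}{25 - 448} \cdot 6 \cdot \frac{1}{547} = \frac{1}{-423} \cdot 6 \cdot \frac{1}{547} = \left(- \frac{1}{423}\right) 6 \cdot \frac{1}{547} = \left(- \frac{2}{141}\right) \frac{1}{547} = - \frac{2}{77127}$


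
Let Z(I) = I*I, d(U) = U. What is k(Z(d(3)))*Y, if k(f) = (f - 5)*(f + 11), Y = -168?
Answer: -13440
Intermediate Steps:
Z(I) = I²
k(f) = (-5 + f)*(11 + f)
k(Z(d(3)))*Y = (-55 + (3²)² + 6*3²)*(-168) = (-55 + 9² + 6*9)*(-168) = (-55 + 81 + 54)*(-168) = 80*(-168) = -13440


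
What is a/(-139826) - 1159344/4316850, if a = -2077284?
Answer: 244589361146/16766885225 ≈ 14.588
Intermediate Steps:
a/(-139826) - 1159344/4316850 = -2077284/(-139826) - 1159344/4316850 = -2077284*(-1/139826) - 1159344*1/4316850 = 1038642/69913 - 64408/239825 = 244589361146/16766885225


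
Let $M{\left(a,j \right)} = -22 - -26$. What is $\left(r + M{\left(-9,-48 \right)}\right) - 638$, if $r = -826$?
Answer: $-1460$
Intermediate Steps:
$M{\left(a,j \right)} = 4$ ($M{\left(a,j \right)} = -22 + 26 = 4$)
$\left(r + M{\left(-9,-48 \right)}\right) - 638 = \left(-826 + 4\right) - 638 = -822 - 638 = -1460$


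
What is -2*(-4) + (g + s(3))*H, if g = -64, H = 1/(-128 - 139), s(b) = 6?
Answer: 2194/267 ≈ 8.2172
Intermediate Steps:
H = -1/267 (H = 1/(-267) = -1/267 ≈ -0.0037453)
-2*(-4) + (g + s(3))*H = -2*(-4) + (-64 + 6)*(-1/267) = 8 - 58*(-1/267) = 8 + 58/267 = 2194/267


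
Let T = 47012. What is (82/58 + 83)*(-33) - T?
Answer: -1444132/29 ≈ -49798.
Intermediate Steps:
(82/58 + 83)*(-33) - T = (82/58 + 83)*(-33) - 1*47012 = (82*(1/58) + 83)*(-33) - 47012 = (41/29 + 83)*(-33) - 47012 = (2448/29)*(-33) - 47012 = -80784/29 - 47012 = -1444132/29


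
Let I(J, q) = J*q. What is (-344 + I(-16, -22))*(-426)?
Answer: -3408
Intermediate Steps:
(-344 + I(-16, -22))*(-426) = (-344 - 16*(-22))*(-426) = (-344 + 352)*(-426) = 8*(-426) = -3408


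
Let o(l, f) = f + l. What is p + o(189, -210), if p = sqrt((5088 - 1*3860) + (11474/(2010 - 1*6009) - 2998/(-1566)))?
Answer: -21 + sqrt(148525792886595)/347913 ≈ 14.029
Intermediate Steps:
p = sqrt(148525792886595)/347913 (p = sqrt((5088 - 3860) + (11474/(2010 - 6009) - 2998*(-1/1566))) = sqrt(1228 + (11474/(-3999) + 1499/783)) = sqrt(1228 + (11474*(-1/3999) + 1499/783)) = sqrt(1228 + (-11474/3999 + 1499/783)) = sqrt(1228 - 996547/1043739) = sqrt(1280714945/1043739) = sqrt(148525792886595)/347913 ≈ 35.029)
p + o(189, -210) = sqrt(148525792886595)/347913 + (-210 + 189) = sqrt(148525792886595)/347913 - 21 = -21 + sqrt(148525792886595)/347913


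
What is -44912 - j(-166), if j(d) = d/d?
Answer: -44913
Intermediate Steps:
j(d) = 1
-44912 - j(-166) = -44912 - 1*1 = -44912 - 1 = -44913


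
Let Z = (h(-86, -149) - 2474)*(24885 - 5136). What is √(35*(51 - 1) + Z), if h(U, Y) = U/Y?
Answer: I*√1084427320790/149 ≈ 6989.0*I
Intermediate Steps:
Z = -7278296460/149 (Z = (-86/(-149) - 2474)*(24885 - 5136) = (-86*(-1/149) - 2474)*19749 = (86/149 - 2474)*19749 = -368540/149*19749 = -7278296460/149 ≈ -4.8848e+7)
√(35*(51 - 1) + Z) = √(35*(51 - 1) - 7278296460/149) = √(35*50 - 7278296460/149) = √(1750 - 7278296460/149) = √(-7278035710/149) = I*√1084427320790/149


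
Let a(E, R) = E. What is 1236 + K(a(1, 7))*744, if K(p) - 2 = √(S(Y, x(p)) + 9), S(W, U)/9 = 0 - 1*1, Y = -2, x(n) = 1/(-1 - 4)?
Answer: 2724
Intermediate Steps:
x(n) = -⅕ (x(n) = 1/(-5) = -⅕)
S(W, U) = -9 (S(W, U) = 9*(0 - 1*1) = 9*(0 - 1) = 9*(-1) = -9)
K(p) = 2 (K(p) = 2 + √(-9 + 9) = 2 + √0 = 2 + 0 = 2)
1236 + K(a(1, 7))*744 = 1236 + 2*744 = 1236 + 1488 = 2724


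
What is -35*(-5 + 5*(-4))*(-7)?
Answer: -6125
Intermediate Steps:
-35*(-5 + 5*(-4))*(-7) = -35*(-5 - 20)*(-7) = -35*(-25)*(-7) = 875*(-7) = -6125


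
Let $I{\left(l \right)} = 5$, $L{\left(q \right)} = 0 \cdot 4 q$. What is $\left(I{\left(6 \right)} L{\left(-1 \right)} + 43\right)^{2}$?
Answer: $1849$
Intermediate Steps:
$L{\left(q \right)} = 0$ ($L{\left(q \right)} = 0 q = 0$)
$\left(I{\left(6 \right)} L{\left(-1 \right)} + 43\right)^{2} = \left(5 \cdot 0 + 43\right)^{2} = \left(0 + 43\right)^{2} = 43^{2} = 1849$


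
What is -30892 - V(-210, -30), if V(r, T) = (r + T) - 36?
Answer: -30616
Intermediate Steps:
V(r, T) = -36 + T + r (V(r, T) = (T + r) - 36 = -36 + T + r)
-30892 - V(-210, -30) = -30892 - (-36 - 30 - 210) = -30892 - 1*(-276) = -30892 + 276 = -30616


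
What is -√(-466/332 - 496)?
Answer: -I*√13706454/166 ≈ -22.303*I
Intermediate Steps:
-√(-466/332 - 496) = -√(-466*1/332 - 496) = -√(-233/166 - 496) = -√(-82569/166) = -I*√13706454/166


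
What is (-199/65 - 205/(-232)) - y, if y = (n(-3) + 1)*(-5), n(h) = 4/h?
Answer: -173929/45240 ≈ -3.8446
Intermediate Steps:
y = 5/3 (y = (4/(-3) + 1)*(-5) = (4*(-⅓) + 1)*(-5) = (-4/3 + 1)*(-5) = -⅓*(-5) = 5/3 ≈ 1.6667)
(-199/65 - 205/(-232)) - y = (-199/65 - 205/(-232)) - 1*5/3 = (-199*1/65 - 205*(-1/232)) - 5/3 = (-199/65 + 205/232) - 5/3 = -32843/15080 - 5/3 = -173929/45240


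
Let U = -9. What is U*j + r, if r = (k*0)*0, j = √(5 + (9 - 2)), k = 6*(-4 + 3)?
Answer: -18*√3 ≈ -31.177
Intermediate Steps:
k = -6 (k = 6*(-1) = -6)
j = 2*√3 (j = √(5 + 7) = √12 = 2*√3 ≈ 3.4641)
r = 0 (r = -6*0*0 = 0*0 = 0)
U*j + r = -18*√3 + 0 = -18*√3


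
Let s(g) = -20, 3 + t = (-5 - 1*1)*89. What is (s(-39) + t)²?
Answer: 310249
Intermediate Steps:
t = -537 (t = -3 + (-5 - 1*1)*89 = -3 + (-5 - 1)*89 = -3 - 6*89 = -3 - 534 = -537)
(s(-39) + t)² = (-20 - 537)² = (-557)² = 310249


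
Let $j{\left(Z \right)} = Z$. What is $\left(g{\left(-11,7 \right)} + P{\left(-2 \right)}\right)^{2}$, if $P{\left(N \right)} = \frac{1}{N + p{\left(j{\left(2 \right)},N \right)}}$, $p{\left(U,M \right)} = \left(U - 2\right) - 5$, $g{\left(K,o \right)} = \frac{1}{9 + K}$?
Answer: $\frac{81}{196} \approx 0.41327$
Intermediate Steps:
$p{\left(U,M \right)} = -7 + U$ ($p{\left(U,M \right)} = \left(-2 + U\right) - 5 = -7 + U$)
$P{\left(N \right)} = \frac{1}{-5 + N}$ ($P{\left(N \right)} = \frac{1}{N + \left(-7 + 2\right)} = \frac{1}{N - 5} = \frac{1}{-5 + N}$)
$\left(g{\left(-11,7 \right)} + P{\left(-2 \right)}\right)^{2} = \left(\frac{1}{9 - 11} + \frac{1}{-5 - 2}\right)^{2} = \left(\frac{1}{-2} + \frac{1}{-7}\right)^{2} = \left(- \frac{1}{2} - \frac{1}{7}\right)^{2} = \left(- \frac{9}{14}\right)^{2} = \frac{81}{196}$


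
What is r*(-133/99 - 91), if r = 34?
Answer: -310828/99 ≈ -3139.7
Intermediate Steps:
r*(-133/99 - 91) = 34*(-133/99 - 91) = 34*(-9142/99) = -310828/99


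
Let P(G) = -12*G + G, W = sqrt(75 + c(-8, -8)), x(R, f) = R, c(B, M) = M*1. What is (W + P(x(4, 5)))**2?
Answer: (44 - sqrt(67))**2 ≈ 1282.7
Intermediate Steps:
c(B, M) = M
W = sqrt(67) (W = sqrt(75 - 8) = sqrt(67) ≈ 8.1853)
P(G) = -11*G
(W + P(x(4, 5)))**2 = (sqrt(67) - 11*4)**2 = (sqrt(67) - 44)**2 = (-44 + sqrt(67))**2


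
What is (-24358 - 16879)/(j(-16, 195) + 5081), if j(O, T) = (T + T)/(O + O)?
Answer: -659792/81101 ≈ -8.1354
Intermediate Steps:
j(O, T) = T/O (j(O, T) = (2*T)/((2*O)) = (2*T)*(1/(2*O)) = T/O)
(-24358 - 16879)/(j(-16, 195) + 5081) = (-24358 - 16879)/(195/(-16) + 5081) = -41237/(195*(-1/16) + 5081) = -41237/(-195/16 + 5081) = -41237/81101/16 = -41237*16/81101 = -659792/81101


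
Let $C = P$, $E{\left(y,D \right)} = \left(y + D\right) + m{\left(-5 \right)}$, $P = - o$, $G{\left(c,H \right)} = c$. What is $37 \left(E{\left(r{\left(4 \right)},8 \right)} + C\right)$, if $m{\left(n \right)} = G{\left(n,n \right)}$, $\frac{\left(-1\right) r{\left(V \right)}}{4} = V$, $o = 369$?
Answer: $-14134$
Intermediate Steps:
$P = -369$ ($P = \left(-1\right) 369 = -369$)
$r{\left(V \right)} = - 4 V$
$m{\left(n \right)} = n$
$E{\left(y,D \right)} = -5 + D + y$ ($E{\left(y,D \right)} = \left(y + D\right) - 5 = \left(D + y\right) - 5 = -5 + D + y$)
$C = -369$
$37 \left(E{\left(r{\left(4 \right)},8 \right)} + C\right) = 37 \left(\left(-5 + 8 - 16\right) - 369\right) = 37 \left(-13 - 369\right) = 37 \left(-382\right) = -14134$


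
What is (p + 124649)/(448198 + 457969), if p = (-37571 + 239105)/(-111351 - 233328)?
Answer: 14321230379/104112245131 ≈ 0.13756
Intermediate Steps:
p = -67178/114893 (p = 201534/(-344679) = 201534*(-1/344679) = -67178/114893 ≈ -0.58470)
(p + 124649)/(448198 + 457969) = (-67178/114893 + 124649)/(448198 + 457969) = (14321230379/114893)/906167 = (14321230379/114893)*(1/906167) = 14321230379/104112245131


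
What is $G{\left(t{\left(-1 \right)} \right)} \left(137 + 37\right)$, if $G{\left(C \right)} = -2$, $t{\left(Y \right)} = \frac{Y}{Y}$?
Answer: $-348$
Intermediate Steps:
$t{\left(Y \right)} = 1$
$G{\left(t{\left(-1 \right)} \right)} \left(137 + 37\right) = - 2 \left(137 + 37\right) = \left(-2\right) 174 = -348$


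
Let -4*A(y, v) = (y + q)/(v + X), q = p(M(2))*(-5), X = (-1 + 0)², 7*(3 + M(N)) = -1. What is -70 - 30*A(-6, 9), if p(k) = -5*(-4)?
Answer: -299/2 ≈ -149.50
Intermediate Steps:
M(N) = -22/7 (M(N) = -3 + (⅐)*(-1) = -3 - ⅐ = -22/7)
p(k) = 20
X = 1 (X = (-1)² = 1)
q = -100 (q = 20*(-5) = -100)
A(y, v) = -(-100 + y)/(4*(1 + v)) (A(y, v) = -(y - 100)/(4*(v + 1)) = -(-100 + y)/(4*(1 + v)))
-70 - 30*A(-6, 9) = -70 - 15*(100 - 1*(-6))/(2*(1 + 9)) = -70 - 15*(100 + 6)/(2*10) = -70 - 15*106/(2*10) = -70 - 30*53/20 = -70 - 159/2 = -299/2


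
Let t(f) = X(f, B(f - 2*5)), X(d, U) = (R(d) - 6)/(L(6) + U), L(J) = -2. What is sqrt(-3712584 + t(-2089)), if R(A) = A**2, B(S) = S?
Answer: I*sqrt(16397260590799)/2101 ≈ 1927.3*I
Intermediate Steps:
X(d, U) = (-6 + d**2)/(-2 + U) (X(d, U) = (d**2 - 6)/(-2 + U) = (-6 + d**2)/(-2 + U))
t(f) = (-6 + f**2)/(-12 + f) (t(f) = (-6 + f**2)/(-2 + (f - 2*5)) = (-6 + f**2)/(-2 + (f - 10)) = (-6 + f**2)/(-2 + (-10 + f)) = (-6 + f**2)/(-12 + f))
sqrt(-3712584 + t(-2089)) = sqrt(-3712584 + (-6 + (-2089)**2)/(-12 - 2089)) = sqrt(-3712584 + (-6 + 4363921)/(-2101)) = sqrt(-3712584 - 1/2101*4363915) = sqrt(-3712584 - 4363915/2101) = sqrt(-7804502899/2101) = I*sqrt(16397260590799)/2101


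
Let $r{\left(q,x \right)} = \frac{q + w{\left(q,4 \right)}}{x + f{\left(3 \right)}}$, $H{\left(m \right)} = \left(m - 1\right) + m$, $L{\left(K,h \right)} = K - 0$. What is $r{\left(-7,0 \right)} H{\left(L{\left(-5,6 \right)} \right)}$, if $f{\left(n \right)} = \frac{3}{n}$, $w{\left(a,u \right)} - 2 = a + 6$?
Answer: $66$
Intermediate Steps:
$L{\left(K,h \right)} = K$ ($L{\left(K,h \right)} = K + 0 = K$)
$w{\left(a,u \right)} = 8 + a$ ($w{\left(a,u \right)} = 2 + \left(a + 6\right) = 2 + \left(6 + a\right) = 8 + a$)
$H{\left(m \right)} = -1 + 2 m$ ($H{\left(m \right)} = \left(-1 + m\right) + m = -1 + 2 m$)
$r{\left(q,x \right)} = \frac{8 + 2 q}{1 + x}$ ($r{\left(q,x \right)} = \frac{q + \left(8 + q\right)}{x + \frac{3}{3}} = \frac{8 + 2 q}{x + 3 \cdot \frac{1}{3}} = \frac{8 + 2 q}{x + 1} = \frac{8 + 2 q}{1 + x}$)
$r{\left(-7,0 \right)} H{\left(L{\left(-5,6 \right)} \right)} = \frac{2 \left(4 - 7\right)}{1 + 0} \left(-1 + 2 \left(-5\right)\right) = 2 \cdot 1^{-1} \left(-3\right) \left(-1 - 10\right) = 2 \cdot 1 \left(-3\right) \left(-11\right) = \left(-6\right) \left(-11\right) = 66$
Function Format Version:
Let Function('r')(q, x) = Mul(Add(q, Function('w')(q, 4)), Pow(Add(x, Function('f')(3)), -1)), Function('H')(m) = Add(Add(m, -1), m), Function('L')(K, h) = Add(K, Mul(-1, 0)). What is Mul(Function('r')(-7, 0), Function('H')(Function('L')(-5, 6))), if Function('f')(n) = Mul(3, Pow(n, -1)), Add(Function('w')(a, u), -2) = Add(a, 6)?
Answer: 66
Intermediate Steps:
Function('L')(K, h) = K (Function('L')(K, h) = Add(K, 0) = K)
Function('w')(a, u) = Add(8, a) (Function('w')(a, u) = Add(2, Add(a, 6)) = Add(2, Add(6, a)) = Add(8, a))
Function('H')(m) = Add(-1, Mul(2, m)) (Function('H')(m) = Add(Add(-1, m), m) = Add(-1, Mul(2, m)))
Function('r')(q, x) = Mul(Pow(Add(1, x), -1), Add(8, Mul(2, q))) (Function('r')(q, x) = Mul(Add(q, Add(8, q)), Pow(Add(x, Mul(3, Pow(3, -1))), -1)) = Mul(Add(8, Mul(2, q)), Pow(Add(x, Mul(3, Rational(1, 3))), -1)) = Mul(Add(8, Mul(2, q)), Pow(Add(x, 1), -1)) = Mul(Add(8, Mul(2, q)), Pow(Add(1, x), -1)) = Mul(Pow(Add(1, x), -1), Add(8, Mul(2, q))))
Mul(Function('r')(-7, 0), Function('H')(Function('L')(-5, 6))) = Mul(Mul(2, Pow(Add(1, 0), -1), Add(4, -7)), Add(-1, Mul(2, -5))) = Mul(Mul(2, Pow(1, -1), -3), Add(-1, -10)) = Mul(Mul(2, 1, -3), -11) = Mul(-6, -11) = 66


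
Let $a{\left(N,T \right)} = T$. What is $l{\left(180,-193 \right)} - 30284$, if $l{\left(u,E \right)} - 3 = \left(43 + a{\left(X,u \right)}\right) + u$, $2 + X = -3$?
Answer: $-29878$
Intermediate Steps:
$X = -5$ ($X = -2 - 3 = -5$)
$l{\left(u,E \right)} = 46 + 2 u$ ($l{\left(u,E \right)} = 3 + \left(\left(43 + u\right) + u\right) = 3 + \left(43 + 2 u\right) = 46 + 2 u$)
$l{\left(180,-193 \right)} - 30284 = \left(46 + 2 \cdot 180\right) - 30284 = \left(46 + 360\right) - 30284 = 406 - 30284 = -29878$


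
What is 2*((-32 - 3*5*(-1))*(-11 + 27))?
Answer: -544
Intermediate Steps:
2*((-32 - 3*5*(-1))*(-11 + 27)) = 2*((-32 - 15*(-1))*16) = 2*((-32 + 15)*16) = 2*(-17*16) = 2*(-272) = -544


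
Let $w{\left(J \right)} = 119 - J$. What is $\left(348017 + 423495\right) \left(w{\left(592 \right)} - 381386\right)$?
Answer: $-294608800808$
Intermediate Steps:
$\left(348017 + 423495\right) \left(w{\left(592 \right)} - 381386\right) = \left(348017 + 423495\right) \left(\left(119 - 592\right) - 381386\right) = 771512 \left(\left(119 - 592\right) - 381386\right) = 771512 \left(-473 - 381386\right) = 771512 \left(-381859\right) = -294608800808$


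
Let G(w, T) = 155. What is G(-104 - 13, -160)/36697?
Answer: 155/36697 ≈ 0.0042238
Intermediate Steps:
G(-104 - 13, -160)/36697 = 155/36697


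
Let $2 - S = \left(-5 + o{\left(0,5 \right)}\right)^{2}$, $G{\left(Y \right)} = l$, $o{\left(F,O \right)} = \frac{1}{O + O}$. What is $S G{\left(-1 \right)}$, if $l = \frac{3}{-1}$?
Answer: $\frac{6603}{100} \approx 66.03$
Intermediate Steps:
$o{\left(F,O \right)} = \frac{1}{2 O}$
$l = -3$ ($l = 3 \left(-1\right) = -3$)
$G{\left(Y \right)} = -3$
$S = - \frac{2201}{100}$ ($S = 2 - \left(-5 + \frac{1}{2 \cdot 5}\right)^{2} = 2 - \left(-5 + \frac{1}{2} \cdot \frac{1}{5}\right)^{2} = 2 - \left(-5 + \frac{1}{10}\right)^{2} = 2 - \left(- \frac{49}{10}\right)^{2} = 2 - \frac{2401}{100} = - \frac{2201}{100} \approx -22.01$)
$S G{\left(-1 \right)} = \left(- \frac{2201}{100}\right) \left(-3\right) = \frac{6603}{100}$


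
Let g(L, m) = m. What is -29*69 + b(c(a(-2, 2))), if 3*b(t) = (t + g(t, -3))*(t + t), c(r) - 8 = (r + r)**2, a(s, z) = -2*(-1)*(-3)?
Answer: 39293/3 ≈ 13098.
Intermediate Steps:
a(s, z) = -6 (a(s, z) = 2*(-3) = -6)
c(r) = 8 + 4*r**2 (c(r) = 8 + (r + r)**2 = 8 + (2*r)**2 = 8 + 4*r**2)
b(t) = 2*t*(-3 + t)/3 (b(t) = ((t - 3)*(t + t))/3 = ((-3 + t)*(2*t))/3 = (2*t*(-3 + t))/3 = 2*t*(-3 + t)/3)
-29*69 + b(c(a(-2, 2))) = -29*69 + 2*(8 + 4*(-6)**2)*(-3 + (8 + 4*(-6)**2))/3 = -2001 + 2*(8 + 4*36)*(-3 + (8 + 4*36))/3 = -2001 + 2*(8 + 144)*(-3 + (8 + 144))/3 = -2001 + (2/3)*152*(-3 + 152) = -2001 + (2/3)*152*149 = -2001 + 45296/3 = 39293/3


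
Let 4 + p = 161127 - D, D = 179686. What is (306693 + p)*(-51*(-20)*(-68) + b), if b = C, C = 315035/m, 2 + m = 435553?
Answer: -8704263904902250/435551 ≈ -1.9984e+10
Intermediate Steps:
m = 435551 (m = -2 + 435553 = 435551)
C = 315035/435551 ≈ 0.72330
b = 315035/435551 ≈ 0.72330
p = -18563 (p = -4 + (161127 - 1*179686) = -4 + (161127 - 179686) = -4 - 18559 = -18563)
(306693 + p)*(-51*(-20)*(-68) + b) = (306693 - 18563)*(-51*(-20)*(-68) + 315035/435551) = 288130*(1020*(-68) + 315035/435551) = 288130*(-69360 + 315035/435551) = 288130*(-30209502325/435551) = -8704263904902250/435551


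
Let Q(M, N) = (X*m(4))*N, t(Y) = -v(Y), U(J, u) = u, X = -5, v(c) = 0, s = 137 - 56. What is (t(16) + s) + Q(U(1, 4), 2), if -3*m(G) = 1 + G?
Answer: 293/3 ≈ 97.667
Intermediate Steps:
s = 81
m(G) = -⅓ - G/3 (m(G) = -(1 + G)/3 = -⅓ - G/3)
t(Y) = 0 (t(Y) = -1*0 = 0)
Q(M, N) = 25*N/3 (Q(M, N) = (-5*(-⅓ - ⅓*4))*N = (-5*(-⅓ - 4/3))*N = (-5*(-5/3))*N = 25*N/3)
(t(16) + s) + Q(U(1, 4), 2) = (0 + 81) + (25/3)*2 = 81 + 50/3 = 293/3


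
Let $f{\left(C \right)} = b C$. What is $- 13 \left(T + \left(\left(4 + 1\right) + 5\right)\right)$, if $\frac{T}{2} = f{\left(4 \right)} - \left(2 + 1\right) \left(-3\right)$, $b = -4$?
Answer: $52$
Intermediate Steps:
$f{\left(C \right)} = - 4 C$
$T = -14$ ($T = 2 \left(\left(-4\right) 4 - \left(2 + 1\right) \left(-3\right)\right) = 2 \left(-16 - 3 \left(-3\right)\right) = 2 \left(-16 - -9\right) = 2 \left(-16 + 9\right) = 2 \left(-7\right) = -14$)
$- 13 \left(T + \left(\left(4 + 1\right) + 5\right)\right) = - 13 \left(-14 + \left(\left(4 + 1\right) + 5\right)\right) = - 13 \left(-14 + \left(5 + 5\right)\right) = - 13 \left(-14 + 10\right) = \left(-13\right) \left(-4\right) = 52$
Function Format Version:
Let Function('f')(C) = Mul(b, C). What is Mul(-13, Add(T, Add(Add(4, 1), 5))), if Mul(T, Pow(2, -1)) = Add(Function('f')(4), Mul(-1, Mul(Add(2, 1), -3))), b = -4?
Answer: 52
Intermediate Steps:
Function('f')(C) = Mul(-4, C)
T = -14 (T = Mul(2, Add(Mul(-4, 4), Mul(-1, Mul(Add(2, 1), -3)))) = Mul(2, Add(-16, Mul(-1, Mul(3, -3)))) = Mul(2, Add(-16, Mul(-1, -9))) = Mul(2, Add(-16, 9)) = Mul(2, -7) = -14)
Mul(-13, Add(T, Add(Add(4, 1), 5))) = Mul(-13, Add(-14, Add(Add(4, 1), 5))) = Mul(-13, Add(-14, Add(5, 5))) = Mul(-13, Add(-14, 10)) = Mul(-13, -4) = 52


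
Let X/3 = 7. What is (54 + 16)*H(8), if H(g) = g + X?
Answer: 2030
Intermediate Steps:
X = 21 (X = 3*7 = 21)
H(g) = 21 + g (H(g) = g + 21 = 21 + g)
(54 + 16)*H(8) = (54 + 16)*(21 + 8) = 70*29 = 2030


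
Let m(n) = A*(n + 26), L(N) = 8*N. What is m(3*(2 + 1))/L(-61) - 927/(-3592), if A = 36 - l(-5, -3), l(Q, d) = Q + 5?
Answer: -509193/219112 ≈ -2.3239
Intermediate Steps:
l(Q, d) = 5 + Q
A = 36 (A = 36 - (5 - 5) = 36 - 1*0 = 36 + 0 = 36)
m(n) = 936 + 36*n (m(n) = 36*(n + 26) = 36*(26 + n) = 936 + 36*n)
m(3*(2 + 1))/L(-61) - 927/(-3592) = (936 + 36*(3*(2 + 1)))/((8*(-61))) - 927/(-3592) = (936 + 36*(3*3))/(-488) - 927*(-1/3592) = (936 + 36*9)*(-1/488) + 927/3592 = (936 + 324)*(-1/488) + 927/3592 = 1260*(-1/488) + 927/3592 = -315/122 + 927/3592 = -509193/219112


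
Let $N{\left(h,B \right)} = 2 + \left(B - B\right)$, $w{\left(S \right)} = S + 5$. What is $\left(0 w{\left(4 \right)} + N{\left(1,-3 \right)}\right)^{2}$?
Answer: $4$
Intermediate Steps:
$w{\left(S \right)} = 5 + S$
$N{\left(h,B \right)} = 2$ ($N{\left(h,B \right)} = 2 + 0 = 2$)
$\left(0 w{\left(4 \right)} + N{\left(1,-3 \right)}\right)^{2} = \left(0 \left(5 + 4\right) + 2\right)^{2} = \left(0 \cdot 9 + 2\right)^{2} = \left(0 + 2\right)^{2} = 2^{2} = 4$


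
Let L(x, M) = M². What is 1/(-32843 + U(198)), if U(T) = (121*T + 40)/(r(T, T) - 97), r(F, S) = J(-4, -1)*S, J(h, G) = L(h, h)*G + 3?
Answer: -2671/87747651 ≈ -3.0440e-5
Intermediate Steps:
J(h, G) = 3 + G*h² (J(h, G) = h²*G + 3 = G*h² + 3 = 3 + G*h²)
r(F, S) = -13*S (r(F, S) = (3 - 1*(-4)²)*S = (3 - 1*16)*S = (3 - 16)*S = -13*S)
U(T) = (40 + 121*T)/(-97 - 13*T) (U(T) = (121*T + 40)/(-13*T - 97) = (40 + 121*T)/(-97 - 13*T))
1/(-32843 + U(198)) = 1/(-32843 + (40 + 121*198)/(-97 - 13*198)) = 1/(-32843 + (40 + 23958)/(-97 - 2574)) = 1/(-32843 + 23998/(-2671)) = 1/(-32843 - 1/2671*23998) = 1/(-32843 - 23998/2671) = 1/(-87747651/2671) = -2671/87747651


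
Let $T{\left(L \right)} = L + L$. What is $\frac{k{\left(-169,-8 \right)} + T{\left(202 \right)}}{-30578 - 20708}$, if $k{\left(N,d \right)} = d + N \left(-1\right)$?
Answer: $- \frac{565}{51286} \approx -0.011017$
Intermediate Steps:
$T{\left(L \right)} = 2 L$
$k{\left(N,d \right)} = d - N$
$\frac{k{\left(-169,-8 \right)} + T{\left(202 \right)}}{-30578 - 20708} = \frac{\left(-8 - -169\right) + 2 \cdot 202}{-30578 - 20708} = \frac{\left(-8 + 169\right) + 404}{-51286} = \left(161 + 404\right) \left(- \frac{1}{51286}\right) = 565 \left(- \frac{1}{51286}\right) = - \frac{565}{51286}$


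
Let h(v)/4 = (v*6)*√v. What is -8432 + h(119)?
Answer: -8432 + 2856*√119 ≈ 22723.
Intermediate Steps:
h(v) = 24*v^(3/2) (h(v) = 4*((v*6)*√v) = 4*((6*v)*√v) = 4*(6*v^(3/2)) = 24*v^(3/2))
-8432 + h(119) = -8432 + 24*119^(3/2) = -8432 + 24*(119*√119) = -8432 + 2856*√119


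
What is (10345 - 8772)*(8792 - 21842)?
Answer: -20527650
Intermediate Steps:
(10345 - 8772)*(8792 - 21842) = 1573*(-13050) = -20527650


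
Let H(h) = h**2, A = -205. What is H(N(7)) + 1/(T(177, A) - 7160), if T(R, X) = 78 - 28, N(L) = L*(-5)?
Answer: 8709749/7110 ≈ 1225.0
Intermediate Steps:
N(L) = -5*L
T(R, X) = 50
H(N(7)) + 1/(T(177, A) - 7160) = (-5*7)**2 + 1/(50 - 7160) = (-35)**2 + 1/(-7110) = 1225 - 1/7110 = 8709749/7110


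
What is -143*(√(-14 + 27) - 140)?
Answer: 20020 - 143*√13 ≈ 19504.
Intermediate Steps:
-143*(√(-14 + 27) - 140) = -143*(√13 - 140) = -143*(-140 + √13) = 20020 - 143*√13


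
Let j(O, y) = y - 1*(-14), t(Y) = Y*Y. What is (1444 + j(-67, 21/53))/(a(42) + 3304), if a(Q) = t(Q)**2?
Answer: 15459/33019000 ≈ 0.00046819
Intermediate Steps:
t(Y) = Y**2
a(Q) = Q**4 (a(Q) = (Q**2)**2 = Q**4)
j(O, y) = 14 + y (j(O, y) = y + 14 = 14 + y)
(1444 + j(-67, 21/53))/(a(42) + 3304) = (1444 + (14 + 21/53))/(42**4 + 3304) = (1444 + (14 + 21*(1/53)))/(3111696 + 3304) = (1444 + (14 + 21/53))/3115000 = (1444 + 763/53)*(1/3115000) = (77295/53)*(1/3115000) = 15459/33019000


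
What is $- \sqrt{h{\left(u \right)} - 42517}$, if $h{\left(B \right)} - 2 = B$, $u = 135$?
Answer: $- 2 i \sqrt{10595} \approx - 205.86 i$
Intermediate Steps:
$h{\left(B \right)} = 2 + B$
$- \sqrt{h{\left(u \right)} - 42517} = - \sqrt{\left(2 + 135\right) - 42517} = - \sqrt{137 - 42517} = - \sqrt{-42380} = - 2 i \sqrt{10595}$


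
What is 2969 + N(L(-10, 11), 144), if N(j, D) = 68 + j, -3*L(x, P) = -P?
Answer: 9122/3 ≈ 3040.7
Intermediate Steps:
L(x, P) = P/3 (L(x, P) = -(-1)*P/3 = P/3)
2969 + N(L(-10, 11), 144) = 2969 + (68 + (1/3)*11) = 2969 + (68 + 11/3) = 2969 + 215/3 = 9122/3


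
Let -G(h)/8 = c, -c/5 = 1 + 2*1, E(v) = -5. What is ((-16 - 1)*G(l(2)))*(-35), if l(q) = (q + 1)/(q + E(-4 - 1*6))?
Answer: 71400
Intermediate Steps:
l(q) = (1 + q)/(-5 + q) (l(q) = (q + 1)/(q - 5) = (1 + q)/(-5 + q))
c = -15 (c = -5*(1 + 2*1) = -5*(1 + 2) = -5*3 = -15)
G(h) = 120 (G(h) = -8*(-15) = 120)
((-16 - 1)*G(l(2)))*(-35) = ((-16 - 1)*120)*(-35) = -17*120*(-35) = -2040*(-35) = 71400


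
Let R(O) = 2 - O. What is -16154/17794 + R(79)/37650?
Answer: -7433759/8170050 ≈ -0.90988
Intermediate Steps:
-16154/17794 + R(79)/37650 = -16154/17794 + (2 - 1*79)/37650 = -16154*1/17794 + (2 - 79)*(1/37650) = -197/217 - 77*1/37650 = -197/217 - 77/37650 = -7433759/8170050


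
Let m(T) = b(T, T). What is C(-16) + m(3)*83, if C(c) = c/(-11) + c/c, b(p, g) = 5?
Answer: 4592/11 ≈ 417.45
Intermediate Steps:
m(T) = 5
C(c) = 1 - c/11 (C(c) = c*(-1/11) + 1 = -c/11 + 1 = 1 - c/11)
C(-16) + m(3)*83 = (1 - 1/11*(-16)) + 5*83 = (1 + 16/11) + 415 = 27/11 + 415 = 4592/11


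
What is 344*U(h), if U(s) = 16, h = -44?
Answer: 5504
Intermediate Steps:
344*U(h) = 344*16 = 5504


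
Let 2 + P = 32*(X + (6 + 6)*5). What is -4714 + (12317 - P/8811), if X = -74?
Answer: 7443387/979 ≈ 7603.0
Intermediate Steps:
P = -450 (P = -2 + 32*(-74 + (6 + 6)*5) = -2 + 32*(-74 + 12*5) = -2 + 32*(-74 + 60) = -2 + 32*(-14) = -2 - 448 = -450)
-4714 + (12317 - P/8811) = -4714 + (12317 - (-450)/8811) = -4714 + (12317 - 1*(-50/979)) = -4714 + (12317 + 50/979) = -4714 + 12058393/979 = 7443387/979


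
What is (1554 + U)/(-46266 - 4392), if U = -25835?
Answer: 24281/50658 ≈ 0.47931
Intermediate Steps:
(1554 + U)/(-46266 - 4392) = (1554 - 25835)/(-46266 - 4392) = -24281/(-50658) = -24281*(-1/50658) = 24281/50658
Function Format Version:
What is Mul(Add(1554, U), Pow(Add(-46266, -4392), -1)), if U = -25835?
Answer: Rational(24281, 50658) ≈ 0.47931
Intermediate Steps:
Mul(Add(1554, U), Pow(Add(-46266, -4392), -1)) = Mul(Add(1554, -25835), Pow(Add(-46266, -4392), -1)) = Mul(-24281, Pow(-50658, -1)) = Mul(-24281, Rational(-1, 50658)) = Rational(24281, 50658)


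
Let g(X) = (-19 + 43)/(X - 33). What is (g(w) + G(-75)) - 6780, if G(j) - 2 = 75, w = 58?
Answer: -167551/25 ≈ -6702.0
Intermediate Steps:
g(X) = 24/(-33 + X)
G(j) = 77 (G(j) = 2 + 75 = 77)
(g(w) + G(-75)) - 6780 = (24/(-33 + 58) + 77) - 6780 = (24/25 + 77) - 6780 = 1949/25 - 6780 = -167551/25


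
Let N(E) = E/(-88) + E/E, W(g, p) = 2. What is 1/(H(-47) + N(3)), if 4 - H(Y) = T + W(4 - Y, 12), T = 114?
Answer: -88/9771 ≈ -0.0090062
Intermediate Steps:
N(E) = 1 - E/88 (N(E) = E*(-1/88) + 1 = -E/88 + 1 = 1 - E/88)
H(Y) = -112 (H(Y) = 4 - (114 + 2) = 4 - 1*116 = 4 - 116 = -112)
1/(H(-47) + N(3)) = 1/(-112 + (1 - 1/88*3)) = 1/(-112 + (1 - 3/88)) = 1/(-112 + 85/88) = 1/(-9771/88) = -88/9771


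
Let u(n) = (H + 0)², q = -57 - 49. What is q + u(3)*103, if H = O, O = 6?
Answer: 3602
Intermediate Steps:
H = 6
q = -106
u(n) = 36 (u(n) = (6 + 0)² = 6² = 36)
q + u(3)*103 = -106 + 36*103 = -106 + 3708 = 3602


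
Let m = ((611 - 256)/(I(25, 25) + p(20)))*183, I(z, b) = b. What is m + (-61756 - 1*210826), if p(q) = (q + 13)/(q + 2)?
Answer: -14316916/53 ≈ -2.7013e+5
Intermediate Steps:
p(q) = (13 + q)/(2 + q)
m = 129930/53 (m = ((611 - 256)/(25 + (13 + 20)/(2 + 20)))*183 = (355/(25 + 33/22))*183 = (355/(25 + (1/22)*33))*183 = (355/(25 + 3/2))*183 = (355/(53/2))*183 = (355*(2/53))*183 = (710/53)*183 = 129930/53 ≈ 2451.5)
m + (-61756 - 1*210826) = 129930/53 + (-61756 - 1*210826) = 129930/53 + (-61756 - 210826) = 129930/53 - 272582 = -14316916/53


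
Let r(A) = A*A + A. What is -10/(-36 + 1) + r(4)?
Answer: 142/7 ≈ 20.286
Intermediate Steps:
r(A) = A + A² (r(A) = A² + A = A + A²)
-10/(-36 + 1) + r(4) = -10/(-36 + 1) + 4*(1 + 4) = -10/(-35) + 4*5 = -10*(-1/35) + 20 = 2/7 + 20 = 142/7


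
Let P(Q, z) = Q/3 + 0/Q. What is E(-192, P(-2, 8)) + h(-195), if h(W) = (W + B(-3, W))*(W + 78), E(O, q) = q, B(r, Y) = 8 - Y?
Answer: -2810/3 ≈ -936.67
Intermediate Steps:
P(Q, z) = Q/3 (P(Q, z) = Q*(1/3) + 0 = Q/3 + 0 = Q/3)
h(W) = 624 + 8*W (h(W) = (W + (8 - W))*(W + 78) = 8*(78 + W) = 624 + 8*W)
E(-192, P(-2, 8)) + h(-195) = (1/3)*(-2) + (624 + 8*(-195)) = -2/3 + (624 - 1560) = -2/3 - 936 = -2810/3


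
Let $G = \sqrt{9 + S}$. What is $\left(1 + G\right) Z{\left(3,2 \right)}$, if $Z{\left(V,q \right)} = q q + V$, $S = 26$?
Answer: $7 + 7 \sqrt{35} \approx 48.413$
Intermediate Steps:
$Z{\left(V,q \right)} = V + q^{2}$ ($Z{\left(V,q \right)} = q^{2} + V = V + q^{2}$)
$G = \sqrt{35}$ ($G = \sqrt{9 + 26} = \sqrt{35} \approx 5.9161$)
$\left(1 + G\right) Z{\left(3,2 \right)} = \left(1 + \sqrt{35}\right) \left(3 + 2^{2}\right) = \left(1 + \sqrt{35}\right) \left(3 + 4\right) = \left(1 + \sqrt{35}\right) 7 = 7 + 7 \sqrt{35}$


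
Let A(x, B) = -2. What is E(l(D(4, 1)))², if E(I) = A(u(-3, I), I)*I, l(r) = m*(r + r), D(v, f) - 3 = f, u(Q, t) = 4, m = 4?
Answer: 4096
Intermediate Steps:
D(v, f) = 3 + f
l(r) = 8*r (l(r) = 4*(r + r) = 4*(2*r) = 8*r)
E(I) = -2*I
E(l(D(4, 1)))² = (-16*(3 + 1))² = (-16*4)² = (-2*32)² = (-64)² = 4096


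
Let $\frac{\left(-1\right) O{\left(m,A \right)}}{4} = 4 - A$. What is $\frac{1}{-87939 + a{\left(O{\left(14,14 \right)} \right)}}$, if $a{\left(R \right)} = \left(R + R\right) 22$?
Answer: $- \frac{1}{86179} \approx -1.1604 \cdot 10^{-5}$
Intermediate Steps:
$O{\left(m,A \right)} = -16 + 4 A$ ($O{\left(m,A \right)} = - 4 \left(4 - A\right) = -16 + 4 A$)
$a{\left(R \right)} = 44 R$ ($a{\left(R \right)} = 2 R 22 = 44 R$)
$\frac{1}{-87939 + a{\left(O{\left(14,14 \right)} \right)}} = \frac{1}{-87939 + 44 \left(-16 + 4 \cdot 14\right)} = \frac{1}{-87939 + 44 \left(-16 + 56\right)} = \frac{1}{-87939 + 44 \cdot 40} = \frac{1}{-87939 + 1760} = \frac{1}{-86179} = - \frac{1}{86179}$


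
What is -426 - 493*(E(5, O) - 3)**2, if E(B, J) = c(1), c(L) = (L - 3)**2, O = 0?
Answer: -919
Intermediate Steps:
c(L) = (-3 + L)**2
E(B, J) = 4 (E(B, J) = (-3 + 1)**2 = (-2)**2 = 4)
-426 - 493*(E(5, O) - 3)**2 = -426 - 493*(4 - 3)**2 = -426 - 493*1**2 = -426 - 493*1 = -426 - 493 = -919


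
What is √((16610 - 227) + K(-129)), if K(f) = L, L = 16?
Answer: 23*√31 ≈ 128.06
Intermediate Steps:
K(f) = 16
√((16610 - 227) + K(-129)) = √((16610 - 227) + 16) = √(16383 + 16) = √16399 = 23*√31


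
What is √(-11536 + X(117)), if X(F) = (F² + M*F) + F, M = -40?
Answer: I*√2410 ≈ 49.092*I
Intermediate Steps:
X(F) = F² - 39*F (X(F) = (F² - 40*F) + F = F² - 39*F)
√(-11536 + X(117)) = √(-11536 + 117*(-39 + 117)) = √(-11536 + 117*78) = √(-11536 + 9126) = √(-2410) = I*√2410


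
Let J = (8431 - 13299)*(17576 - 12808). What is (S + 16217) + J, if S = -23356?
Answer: -23217763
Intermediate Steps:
J = -23210624 (J = -4868*4768 = -23210624)
(S + 16217) + J = (-23356 + 16217) - 23210624 = -7139 - 23210624 = -23217763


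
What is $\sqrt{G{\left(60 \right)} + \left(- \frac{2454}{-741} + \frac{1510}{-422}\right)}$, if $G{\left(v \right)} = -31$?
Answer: $\frac{i \sqrt{84925381138}}{52117} \approx 5.5916 i$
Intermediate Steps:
$\sqrt{G{\left(60 \right)} + \left(- \frac{2454}{-741} + \frac{1510}{-422}\right)} = \sqrt{-31 + \left(- \frac{2454}{-741} + \frac{1510}{-422}\right)} = \sqrt{-31 + \left(\left(-2454\right) \left(- \frac{1}{741}\right) + 1510 \left(- \frac{1}{422}\right)\right)} = \sqrt{-31 + \left(\frac{818}{247} - \frac{755}{211}\right)} = \sqrt{-31 - \frac{13887}{52117}} = \sqrt{- \frac{1629514}{52117}} = \frac{i \sqrt{84925381138}}{52117}$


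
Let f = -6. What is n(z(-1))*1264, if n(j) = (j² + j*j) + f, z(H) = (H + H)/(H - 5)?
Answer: -65728/9 ≈ -7303.1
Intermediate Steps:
z(H) = 2*H/(-5 + H) (z(H) = (2*H)/(-5 + H) = 2*H/(-5 + H))
n(j) = -6 + 2*j² (n(j) = (j² + j*j) - 6 = (j² + j²) - 6 = 2*j² - 6 = -6 + 2*j²)
n(z(-1))*1264 = (-6 + 2*(2*(-1)/(-5 - 1))²)*1264 = (-6 + 2*(2*(-1)/(-6))²)*1264 = (-6 + 2*(2*(-1)*(-⅙))²)*1264 = (-6 + 2*(⅓)²)*1264 = (-6 + 2*(⅑))*1264 = (-6 + 2/9)*1264 = -52/9*1264 = -65728/9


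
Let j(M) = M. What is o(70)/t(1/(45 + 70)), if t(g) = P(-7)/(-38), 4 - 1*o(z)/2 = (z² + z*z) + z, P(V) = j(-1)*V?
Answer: 749816/7 ≈ 1.0712e+5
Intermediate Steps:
P(V) = -V
o(z) = 8 - 4*z² - 2*z (o(z) = 8 - 2*((z² + z*z) + z) = 8 - 2*((z² + z²) + z) = 8 - 2*(2*z² + z) = 8 - 2*(z + 2*z²) = 8 + (-4*z² - 2*z) = 8 - 4*z² - 2*z)
t(g) = -7/38 (t(g) = -1*(-7)/(-38) = 7*(-1/38) = -7/38)
o(70)/t(1/(45 + 70)) = (8 - 4*70² - 2*70)/(-7/38) = (8 - 4*4900 - 140)*(-38/7) = (8 - 19600 - 140)*(-38/7) = -19732*(-38/7) = 749816/7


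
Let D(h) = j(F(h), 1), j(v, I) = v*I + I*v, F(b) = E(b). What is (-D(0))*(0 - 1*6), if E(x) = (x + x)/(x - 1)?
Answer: 0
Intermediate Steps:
E(x) = 2*x/(-1 + x) (E(x) = (2*x)/(-1 + x) = 2*x/(-1 + x))
F(b) = 2*b/(-1 + b)
j(v, I) = 2*I*v (j(v, I) = I*v + I*v = 2*I*v)
D(h) = 4*h/(-1 + h) (D(h) = 2*1*(2*h/(-1 + h)) = 4*h/(-1 + h))
(-D(0))*(0 - 1*6) = (-4*0/(-1 + 0))*(0 - 1*6) = (-4*0/(-1))*(0 - 6) = -4*0*(-1)*(-6) = -1*0*(-6) = 0*(-6) = 0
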